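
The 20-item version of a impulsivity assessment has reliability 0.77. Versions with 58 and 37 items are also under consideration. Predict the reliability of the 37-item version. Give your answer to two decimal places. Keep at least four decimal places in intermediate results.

The 58-item form is not needed; work directly from the 20-item form with n = 37/20 = 1.8500.
r_{37} = n·r / (1 + (n − 1)·r) = 1.4245 / 1.6545 ≈ 0.8610

0.86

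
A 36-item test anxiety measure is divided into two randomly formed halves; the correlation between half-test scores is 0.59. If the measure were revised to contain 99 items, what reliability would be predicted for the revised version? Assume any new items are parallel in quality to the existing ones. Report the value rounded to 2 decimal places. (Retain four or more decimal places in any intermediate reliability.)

0.89

Spearman-Brown correction (n = 2): r_full = 2·0.59/(1 + 0.59) = 0.7421
Length factor from 36 to 99 items: n = 99/36 = 2.7500
r_new = n·r_full / (1 + (n − 1)·r_full) = 2.0408 / 2.2987 ≈ 0.8878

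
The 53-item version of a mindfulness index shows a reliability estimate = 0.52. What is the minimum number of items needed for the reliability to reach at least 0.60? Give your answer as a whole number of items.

Spearman-Brown solved for the length factor n:
n = r*(1 − r) / [ r (1 − r*) ]
n = 0.60(1 − 0.52) / [0.52(1 − 0.60)]
  = 0.2880 / 0.2080 = 1.3846
So the test needs 1.3846 × 53 ≈ 73.38 items; rounding up, 74.

74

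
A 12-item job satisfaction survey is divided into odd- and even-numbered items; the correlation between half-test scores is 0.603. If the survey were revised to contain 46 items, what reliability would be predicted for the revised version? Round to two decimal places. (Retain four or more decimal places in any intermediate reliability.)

Spearman-Brown correction (n = 2): r_full = 2·0.603/(1 + 0.603) = 0.7523
Then adjust to 46 items: n = 46/12 = 3.8333
r_new = n·r_full / (1 + (n − 1)·r_full) = 2.8838 / 3.1315 ≈ 0.9209

0.92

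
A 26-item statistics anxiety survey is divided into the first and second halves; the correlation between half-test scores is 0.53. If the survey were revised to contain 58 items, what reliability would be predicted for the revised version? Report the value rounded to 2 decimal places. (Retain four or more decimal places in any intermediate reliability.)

First correct the split-half correlation to full-test reliability: r_full = 2 × 0.53 / (1 + 0.53) ≈ 0.6928
Length factor from 26 to 58 items: n = 58/26 = 2.2308
r_new = n·r_full / (1 + (n − 1)·r_full) = 1.5455 / 1.8527 ≈ 0.8342

0.83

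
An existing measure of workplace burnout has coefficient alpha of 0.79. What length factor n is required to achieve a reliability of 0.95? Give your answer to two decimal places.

5.05

n = 0.95(1 − 0.79) / [0.79(1 − 0.95)]
n = 0.1995 / 0.0395 ≈ 5.0506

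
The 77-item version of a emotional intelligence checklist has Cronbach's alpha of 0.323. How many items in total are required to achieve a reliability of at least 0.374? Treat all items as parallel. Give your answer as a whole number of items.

97

n = 0.374 × (1 − 0.323) / [ 0.323 × (1 − 0.374) ]
  = 0.253198 / 0.202198 = 1.2522
So the test needs 1.2522 × 77 ≈ 96.42 items; rounding up, 97.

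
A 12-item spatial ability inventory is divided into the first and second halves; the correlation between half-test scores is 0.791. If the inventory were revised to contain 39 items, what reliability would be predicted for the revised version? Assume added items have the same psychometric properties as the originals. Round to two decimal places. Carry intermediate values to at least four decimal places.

Full-test reliability from the split-half r: r_full = 2(0.791)/(1 + 0.791) = 0.8833
Length factor from 12 to 39 items: n = 39/12 = 3.2500
r_new = n·r_full / (1 + (n − 1)·r_full) = 2.8707 / 2.9874 ≈ 0.9609

0.96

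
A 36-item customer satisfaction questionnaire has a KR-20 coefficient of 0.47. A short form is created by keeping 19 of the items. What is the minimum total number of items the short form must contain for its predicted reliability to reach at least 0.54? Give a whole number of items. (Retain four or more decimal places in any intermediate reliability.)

First, r for the 19-item form: n = 19/36 = 0.5278, so r_19 = 0.5278·0.47/(1 + (0.5278 − 1)·0.47) = 0.3188
Length factor from the short form to reach 0.54: n' = 0.54(1 − 0.3188) / [0.3188(1 − 0.54)] ≈ 2.5084
Items = 2.5084 × 19 ≈ 47.66 → 48

48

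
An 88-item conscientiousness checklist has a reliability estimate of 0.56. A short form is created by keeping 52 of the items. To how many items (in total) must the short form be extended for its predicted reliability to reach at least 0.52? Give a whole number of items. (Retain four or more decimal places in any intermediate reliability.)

Short-form reliability: n = 52/88 = 0.5909; r_52 = n·r/(1+(n−1)r) ≈ 0.4292
Then solve for n' with r_old = 0.4292, r_target = 0.52: n' = 0.52(1 − 0.4292)/[0.4292(1 − 0.52)] = 1.4407
Items = 1.4407 × 52 ≈ 74.92 → 75

75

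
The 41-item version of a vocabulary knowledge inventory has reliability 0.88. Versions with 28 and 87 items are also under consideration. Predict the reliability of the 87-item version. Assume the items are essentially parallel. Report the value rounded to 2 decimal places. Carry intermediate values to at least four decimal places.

0.94

The 28-item form is not needed; work directly from the 41-item form with n = 87/41 = 2.1220.
r_{87} = n·r / (1 + (n − 1)·r) = 1.8674 / 1.9874 ≈ 0.9396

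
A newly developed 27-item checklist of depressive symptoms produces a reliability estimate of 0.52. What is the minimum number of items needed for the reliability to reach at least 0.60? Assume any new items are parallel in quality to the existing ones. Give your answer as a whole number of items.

38

Invert Spearman-Brown to solve for n:
n = r_target (1 − r_old) / [ r_old (1 − r_target) ]
n = 0.60 × (1 − 0.52) / [ 0.52 × (1 − 0.60) ]
  = 0.2880 / 0.2080 = 1.3846
Items needed = n × 27 = 1.3846 × 27 ≈ 37.38 → round up to 38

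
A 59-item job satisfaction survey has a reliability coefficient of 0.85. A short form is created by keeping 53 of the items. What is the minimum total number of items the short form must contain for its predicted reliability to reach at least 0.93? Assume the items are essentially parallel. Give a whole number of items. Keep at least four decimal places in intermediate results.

First, r for the 53-item form: n = 53/59 = 0.8983, so r_53 = 0.8983·0.85/(1 + (0.8983 − 1)·0.85) = 0.8358
Length factor from the short form to reach 0.93: n' = 0.93(1 − 0.8358) / [0.8358(1 − 0.93)] ≈ 2.6101
Items = 2.6101 × 53 ≈ 138.34 → 139

139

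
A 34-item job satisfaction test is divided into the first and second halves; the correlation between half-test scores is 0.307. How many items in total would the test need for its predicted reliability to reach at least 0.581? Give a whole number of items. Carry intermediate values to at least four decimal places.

54

Corrected full-test reliability: r_full = 2 × 0.307 / (1 + 0.307) ≈ 0.4698
Solve Spearman-Brown for n: n = 0.581(1 − 0.4698) / [0.4698(1 − 0.581)] = 1.5649
Items = 1.5649 × 34 ≈ 53.21 → 54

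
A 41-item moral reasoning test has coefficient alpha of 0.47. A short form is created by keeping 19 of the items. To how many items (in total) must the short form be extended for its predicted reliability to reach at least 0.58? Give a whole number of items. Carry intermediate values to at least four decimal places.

First, r for the 19-item form: n = 19/41 = 0.4634, so r_19 = 0.4634·0.47/(1 + (0.4634 − 1)·0.47) = 0.2913
Length factor from the short form to reach 0.58: n' = 0.58(1 − 0.2913) / [0.2913(1 − 0.58)] ≈ 3.3597
Total items = 3.3597 × 19 = 63.83, rounded up to 64.

64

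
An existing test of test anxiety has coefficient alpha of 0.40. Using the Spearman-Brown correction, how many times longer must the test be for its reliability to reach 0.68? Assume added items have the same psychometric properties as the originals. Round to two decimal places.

n = [0.68 × 0.60] / [0.40 × 0.32]
  = 0.4080 / 0.1280 = 3.1875

3.19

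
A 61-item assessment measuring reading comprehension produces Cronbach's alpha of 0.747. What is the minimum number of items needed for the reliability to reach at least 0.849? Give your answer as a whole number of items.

Spearman-Brown solved for the length factor n:
n = r_target (1 − r_old) / [ r_old (1 − r_target) ]
n = [0.849 × 0.253] / [0.747 × 0.151]
n = 0.214797 / 0.112797 ≈ 1.9043
Items needed = n × 61 = 1.9043 × 61 ≈ 116.16 → round up to 117

117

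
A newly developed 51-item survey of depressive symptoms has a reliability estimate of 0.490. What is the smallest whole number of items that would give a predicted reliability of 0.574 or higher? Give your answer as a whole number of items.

n = 0.574(1 − 0.490) / [0.490(1 − 0.574)]
n = 0.292740 / 0.208740 ≈ 1.4024
1.4024 × 51 = 71.52 → 72 items

72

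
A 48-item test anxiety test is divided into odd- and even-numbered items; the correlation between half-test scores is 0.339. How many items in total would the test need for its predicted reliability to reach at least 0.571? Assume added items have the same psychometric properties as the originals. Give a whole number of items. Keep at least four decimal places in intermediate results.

r_full = 2(0.339)/(1 + 0.339) = 0.5063
Solve Spearman-Brown for n: n = 0.571(1 − 0.5063) / [0.5063(1 − 0.571)] = 1.2979
Required items = 1.2979 × 48 = 62.30, so 63 items.

63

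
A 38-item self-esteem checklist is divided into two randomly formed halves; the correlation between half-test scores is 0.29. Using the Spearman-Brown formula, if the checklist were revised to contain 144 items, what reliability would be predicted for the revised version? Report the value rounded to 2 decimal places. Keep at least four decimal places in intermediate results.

0.76

Full-test reliability from the split-half r: r_full = 2(0.29)/(1 + 0.29) = 0.4496
Length factor from 38 to 144 items: n = 144/38 = 3.7895
r_new = n·r_full / (1 + (n − 1)·r_full) = 1.7038 / 2.2542 ≈ 0.7558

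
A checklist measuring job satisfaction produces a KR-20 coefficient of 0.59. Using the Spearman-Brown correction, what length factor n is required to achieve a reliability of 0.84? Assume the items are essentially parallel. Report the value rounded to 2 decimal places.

3.65

Invert Spearman-Brown to solve for n:
n = r_target (1 − r_old) / [ r_old (1 − r_target) ]
n = 0.84(1 − 0.59) / [0.59(1 − 0.84)]
  = 0.3444 / 0.0944 = 3.6483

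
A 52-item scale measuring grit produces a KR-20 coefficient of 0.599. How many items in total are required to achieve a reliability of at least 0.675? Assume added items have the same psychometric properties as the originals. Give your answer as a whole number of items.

73

n = 0.675 × (1 − 0.599) / [ 0.599 × (1 − 0.675) ]
  = 0.270675 / 0.194675 = 1.3904
1.3904 × 52 = 72.30 → 73 items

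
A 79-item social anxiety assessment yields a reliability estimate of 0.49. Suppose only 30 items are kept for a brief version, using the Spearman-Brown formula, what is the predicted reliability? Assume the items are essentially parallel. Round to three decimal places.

The new length is 30/79 = 0.3797 times the old.
r_new = 0.3797·0.49 / [1 + (0.3797 − 1)·0.49]
     = 0.1861 / 0.6961 = 0.2673

0.267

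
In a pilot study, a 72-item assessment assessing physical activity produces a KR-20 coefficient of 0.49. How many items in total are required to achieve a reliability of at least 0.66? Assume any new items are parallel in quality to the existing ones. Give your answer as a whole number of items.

146

n = 0.66 × (1 − 0.49) / [ 0.49 × (1 − 0.66) ]
n = 0.3366 / 0.1666 ≈ 2.0204
So the test needs 2.0204 × 72 ≈ 145.47 items; rounding up, 146.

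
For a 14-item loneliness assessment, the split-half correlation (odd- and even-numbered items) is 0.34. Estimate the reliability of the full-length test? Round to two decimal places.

Each half is half the length of the full test, so the full test is n = 2 times a half.
r_full = 2(0.34) / (1 + 0.34)
       = 0.6800 / 1.3400 = 0.5075

0.51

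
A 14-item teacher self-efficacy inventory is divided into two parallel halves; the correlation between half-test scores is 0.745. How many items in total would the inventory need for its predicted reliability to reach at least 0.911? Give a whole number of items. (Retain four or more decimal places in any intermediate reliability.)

25

Corrected full-test reliability: r_full = 2 × 0.745 / (1 + 0.745) ≈ 0.8539
Solve Spearman-Brown for n: n = 0.911(1 − 0.8539) / [0.8539(1 − 0.911)] = 1.7513
Items = 1.7513 × 14 ≈ 24.52 → 25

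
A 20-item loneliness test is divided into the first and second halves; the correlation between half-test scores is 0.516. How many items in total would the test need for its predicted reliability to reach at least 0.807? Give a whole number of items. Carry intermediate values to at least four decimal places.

r_full = 2(0.516)/(1 + 0.516) = 0.6807
Solve Spearman-Brown for n: n = 0.807(1 − 0.6807) / [0.6807(1 − 0.807)] = 1.9614
Items = 1.9614 × 20 ≈ 39.23 → 40

40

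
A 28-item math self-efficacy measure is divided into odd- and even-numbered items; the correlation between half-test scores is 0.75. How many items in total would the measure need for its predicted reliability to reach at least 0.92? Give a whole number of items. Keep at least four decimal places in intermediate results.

Corrected full-test reliability: r_full = 2 × 0.75 / (1 + 0.75) ≈ 0.8571
n = r_tgt(1 − r_full) / [r_full(1 − r_tgt)] = 0.92 × 0.1429 / (0.8571 × 0.08) ≈ 1.9173
Items = 1.9173 × 28 ≈ 53.68 → 54

54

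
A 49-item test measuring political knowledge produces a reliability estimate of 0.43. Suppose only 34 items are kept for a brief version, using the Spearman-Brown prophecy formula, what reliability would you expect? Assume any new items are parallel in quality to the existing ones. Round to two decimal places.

The new length is 34/49 = 0.6939 times the old.
r_new = 0.6939·0.43 / [1 + (0.6939 − 1)·0.43]
r_new = 0.2984 / 0.8684 ≈ 0.3436

0.34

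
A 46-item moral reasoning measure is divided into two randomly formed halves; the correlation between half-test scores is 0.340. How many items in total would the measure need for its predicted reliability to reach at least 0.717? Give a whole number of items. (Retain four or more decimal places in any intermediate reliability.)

114

r_full = 2(0.340)/(1 + 0.340) = 0.5075
Solve Spearman-Brown for n: n = 0.717(1 − 0.5075) / [0.5075(1 − 0.717)] = 2.4587
Required items = 2.4587 × 46 = 113.10, so 114 items.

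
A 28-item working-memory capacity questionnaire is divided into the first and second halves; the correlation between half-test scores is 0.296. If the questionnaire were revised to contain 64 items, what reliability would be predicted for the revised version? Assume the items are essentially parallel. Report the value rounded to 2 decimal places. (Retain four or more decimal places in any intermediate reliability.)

0.66

Full-test reliability from the split-half r: r_full = 2(0.296)/(1 + 0.296) = 0.4568
Length factor from 28 to 64 items: n = 64/28 = 2.2857
r_new = n·r_full / (1 + (n − 1)·r_full) = 1.0441 / 1.5873 ≈ 0.6578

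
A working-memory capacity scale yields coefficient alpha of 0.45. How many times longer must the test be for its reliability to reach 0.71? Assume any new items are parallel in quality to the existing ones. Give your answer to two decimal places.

n = 0.71(1 − 0.45) / [0.45(1 − 0.71)]
n = 0.3905 / 0.1305 ≈ 2.9923

2.99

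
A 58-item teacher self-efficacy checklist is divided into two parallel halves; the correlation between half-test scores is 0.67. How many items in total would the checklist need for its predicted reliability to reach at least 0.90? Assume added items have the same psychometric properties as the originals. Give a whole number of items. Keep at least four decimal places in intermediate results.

129

Corrected full-test reliability: r_full = 2 × 0.67 / (1 + 0.67) ≈ 0.8024
Solve Spearman-Brown for n: n = 0.90(1 − 0.8024) / [0.8024(1 − 0.90)] = 2.2164
Items = 2.2164 × 58 ≈ 128.55 → 129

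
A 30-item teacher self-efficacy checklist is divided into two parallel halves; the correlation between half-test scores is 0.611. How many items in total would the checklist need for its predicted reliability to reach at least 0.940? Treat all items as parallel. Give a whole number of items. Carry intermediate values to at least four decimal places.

Corrected full-test reliability: r_full = 2 × 0.611 / (1 + 0.611) ≈ 0.7585
n = r_tgt(1 − r_full) / [r_full(1 − r_tgt)] = 0.940 × 0.2415 / (0.7585 × 0.060) ≈ 4.9881
Items = 4.9881 × 30 ≈ 149.64 → 150

150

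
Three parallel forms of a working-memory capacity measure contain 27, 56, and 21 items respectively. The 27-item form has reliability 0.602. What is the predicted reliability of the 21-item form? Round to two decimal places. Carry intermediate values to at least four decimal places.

0.54

The 56-item form is not needed; work directly from the 27-item form with n = 21/27 = 0.7778.
r_{21} = n·r / (1 + (n − 1)·r) = 0.4682 / 0.8662 ≈ 0.5405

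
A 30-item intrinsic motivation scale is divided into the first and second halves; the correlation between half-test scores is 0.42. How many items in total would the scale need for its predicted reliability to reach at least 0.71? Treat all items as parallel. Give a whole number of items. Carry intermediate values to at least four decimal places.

51

r_full = 2(0.42)/(1 + 0.42) = 0.5915
n = r_tgt(1 − r_full) / [r_full(1 − r_tgt)] = 0.71 × 0.4085 / (0.5915 × 0.29) ≈ 1.6908
Items = 1.6908 × 30 ≈ 50.72 → 51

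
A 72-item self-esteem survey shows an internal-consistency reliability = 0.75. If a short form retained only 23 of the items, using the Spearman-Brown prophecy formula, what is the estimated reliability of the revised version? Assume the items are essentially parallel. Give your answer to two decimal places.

0.49

The new length is 23/72 = 0.3194 times the old.
r_new = (0.3194 × 0.75) / (1 + (0.3194 − 1) × 0.75)
     = 0.2396 / 0.4896 = 0.4894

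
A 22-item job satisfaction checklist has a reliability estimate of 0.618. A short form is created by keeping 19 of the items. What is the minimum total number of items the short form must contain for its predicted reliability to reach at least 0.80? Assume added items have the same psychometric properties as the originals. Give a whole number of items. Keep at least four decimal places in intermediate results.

55

Short-form reliability: n = 19/22 = 0.8636; r_19 = n·r/(1+(n−1)r) ≈ 0.5828
Length factor from the short form to reach 0.80: n' = 0.80(1 − 0.5828) / [0.5828(1 − 0.80)] ≈ 2.8634
Items = 2.8634 × 19 ≈ 54.40 → 55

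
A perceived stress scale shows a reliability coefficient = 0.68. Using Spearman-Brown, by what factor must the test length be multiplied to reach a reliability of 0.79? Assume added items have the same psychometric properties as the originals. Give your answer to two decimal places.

1.77

Rearranging the Spearman-Brown formula for n,
n = r*(1 − r) / [ r (1 − r*) ]
n = 0.79(1 − 0.68) / [0.68(1 − 0.79)]
n = 0.2528 / 0.1428 ≈ 1.7703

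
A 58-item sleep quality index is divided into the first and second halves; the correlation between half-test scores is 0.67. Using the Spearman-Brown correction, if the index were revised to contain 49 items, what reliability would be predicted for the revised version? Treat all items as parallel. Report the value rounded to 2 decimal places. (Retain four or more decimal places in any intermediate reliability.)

0.77

Spearman-Brown correction (n = 2): r_full = 2·0.67/(1 + 0.67) = 0.8024
Length factor from 58 to 49 items: n = 49/58 = 0.8448
r_new = n·r_full / (1 + (n − 1)·r_full) = 0.6779 / 0.8755 ≈ 0.7743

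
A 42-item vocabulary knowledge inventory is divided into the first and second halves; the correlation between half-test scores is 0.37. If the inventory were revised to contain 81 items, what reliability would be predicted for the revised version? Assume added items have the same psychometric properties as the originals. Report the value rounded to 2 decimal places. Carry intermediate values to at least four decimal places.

Full-test reliability from the split-half r: r_full = 2(0.37)/(1 + 0.37) = 0.5401
Then adjust to 81 items: n = 81/42 = 1.9286
r_new = n·r_full / (1 + (n − 1)·r_full) = 1.0416 / 1.5015 ≈ 0.6937

0.69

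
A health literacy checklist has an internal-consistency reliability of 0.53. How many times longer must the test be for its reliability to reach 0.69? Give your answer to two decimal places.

1.97

Spearman-Brown solved for the length factor n:
n = r_target (1 − r_old) / [ r_old (1 − r_target) ]
n = 0.69(1 − 0.53) / [0.53(1 − 0.69)]
n = 0.3243 / 0.1643 ≈ 1.9738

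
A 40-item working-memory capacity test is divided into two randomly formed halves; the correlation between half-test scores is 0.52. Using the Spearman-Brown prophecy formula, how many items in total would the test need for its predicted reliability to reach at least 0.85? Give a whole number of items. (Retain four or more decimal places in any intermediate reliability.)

105

Corrected full-test reliability: r_full = 2 × 0.52 / (1 + 0.52) ≈ 0.6842
Solve Spearman-Brown for n: n = 0.85(1 − 0.6842) / [0.6842(1 − 0.85)] = 2.6155
Items = 2.6155 × 40 ≈ 104.62 → 105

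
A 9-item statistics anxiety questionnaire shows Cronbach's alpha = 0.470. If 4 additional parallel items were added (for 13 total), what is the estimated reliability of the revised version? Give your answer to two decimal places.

The new length is 13/9 = 1.4444 times the old.
Apply the Spearman-Brown prophecy formula, r' = nr / [1 + (n − 1)r]:
r_new = (1.4444 × 0.470) / (1 + (1.4444 − 1) × 0.470)
     = 0.6789 / 1.2089 = 0.5616

0.56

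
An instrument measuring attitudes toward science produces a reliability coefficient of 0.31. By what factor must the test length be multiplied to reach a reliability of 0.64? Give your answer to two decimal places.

n = [0.64 × 0.69] / [0.31 × 0.36]
  = 0.4416 / 0.1116 = 3.9570

3.96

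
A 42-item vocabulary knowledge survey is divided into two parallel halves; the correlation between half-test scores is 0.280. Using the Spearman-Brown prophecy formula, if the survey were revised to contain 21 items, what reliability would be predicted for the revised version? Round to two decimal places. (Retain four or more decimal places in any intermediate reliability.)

0.28

First correct the split-half correlation to full-test reliability: r_full = 2 × 0.280 / (1 + 0.280) ≈ 0.4375
Length factor from 42 to 21 items: n = 21/42 = 0.5000
r_new = n·r_full / (1 + (n − 1)·r_full) = 0.2188 / 0.7812 ≈ 0.2801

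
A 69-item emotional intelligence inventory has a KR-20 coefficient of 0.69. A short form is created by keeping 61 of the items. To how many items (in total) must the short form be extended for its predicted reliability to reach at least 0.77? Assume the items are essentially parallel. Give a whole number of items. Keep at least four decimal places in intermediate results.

104

Short-form reliability: n = 61/69 = 0.8841; r_61 = n·r/(1+(n−1)r) ≈ 0.6631
Length factor from the short form to reach 0.77: n' = 0.77(1 − 0.6631) / [0.6631(1 − 0.77)] ≈ 1.7009
Items = 1.7009 × 61 ≈ 103.75 → 104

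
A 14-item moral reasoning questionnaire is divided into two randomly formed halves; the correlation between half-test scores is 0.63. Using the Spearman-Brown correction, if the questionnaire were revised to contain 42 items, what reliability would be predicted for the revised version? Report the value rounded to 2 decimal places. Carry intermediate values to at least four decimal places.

First correct the split-half correlation to full-test reliability: r_full = 2 × 0.63 / (1 + 0.63) ≈ 0.7730
Length factor from 14 to 42 items: n = 42/14 = 3.0000
r_new = n·r_full / (1 + (n − 1)·r_full) = 2.3190 / 2.5460 ≈ 0.9108

0.91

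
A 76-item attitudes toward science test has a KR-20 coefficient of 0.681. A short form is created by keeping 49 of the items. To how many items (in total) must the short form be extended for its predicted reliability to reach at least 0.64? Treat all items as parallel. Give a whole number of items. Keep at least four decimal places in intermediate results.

64

First, r for the 49-item form: n = 49/76 = 0.6447, so r_49 = 0.6447·0.681/(1 + (0.6447 − 1)·0.681) = 0.5792
Then solve for n' with r_old = 0.5792, r_target = 0.64: n' = 0.64(1 − 0.5792)/[0.5792(1 − 0.64)] = 1.2916
Total items = 1.2916 × 49 = 63.29, rounded up to 64.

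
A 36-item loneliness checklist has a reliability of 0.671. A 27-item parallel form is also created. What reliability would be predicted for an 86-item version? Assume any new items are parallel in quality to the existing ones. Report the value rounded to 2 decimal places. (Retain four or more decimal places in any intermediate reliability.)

0.83

Only the ratio of lengths matters: n = 86/36 = 2.3889
r_{86} = n·r / (1 + (n − 1)·r) = 1.6030 / 1.9320 ≈ 0.8297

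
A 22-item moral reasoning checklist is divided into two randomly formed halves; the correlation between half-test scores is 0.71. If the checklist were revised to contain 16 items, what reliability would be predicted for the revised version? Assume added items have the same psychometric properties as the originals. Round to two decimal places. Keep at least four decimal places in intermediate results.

0.78

Spearman-Brown correction (n = 2): r_full = 2·0.71/(1 + 0.71) = 0.8304
Length factor from 22 to 16 items: n = 16/22 = 0.7273
r_new = n·r_full / (1 + (n − 1)·r_full) = 0.6039 / 0.7735 ≈ 0.7807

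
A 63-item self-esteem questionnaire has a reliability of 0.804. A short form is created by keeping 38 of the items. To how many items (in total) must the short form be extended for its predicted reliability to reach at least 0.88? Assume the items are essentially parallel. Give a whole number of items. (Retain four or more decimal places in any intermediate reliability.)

First, r for the 38-item form: n = 38/63 = 0.6032, so r_38 = 0.6032·0.804/(1 + (0.6032 − 1)·0.804) = 0.7122
Then solve for n' with r_old = 0.7122, r_target = 0.88: n' = 0.88(1 − 0.7122)/[0.7122(1 − 0.88)] = 2.9634
Items = 2.9634 × 38 ≈ 112.61 → 113

113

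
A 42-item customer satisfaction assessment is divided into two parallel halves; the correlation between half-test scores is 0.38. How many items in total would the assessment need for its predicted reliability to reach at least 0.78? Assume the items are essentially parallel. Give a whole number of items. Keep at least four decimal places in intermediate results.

122

r_full = 2(0.38)/(1 + 0.38) = 0.5507
n = r_tgt(1 − r_full) / [r_full(1 − r_tgt)] = 0.78 × 0.4493 / (0.5507 × 0.22) ≈ 2.8926
Required items = 2.8926 × 42 = 121.49, so 122 items.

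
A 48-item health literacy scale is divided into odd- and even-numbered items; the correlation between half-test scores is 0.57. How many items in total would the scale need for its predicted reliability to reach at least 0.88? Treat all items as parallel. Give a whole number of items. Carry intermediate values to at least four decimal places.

133

Corrected full-test reliability: r_full = 2 × 0.57 / (1 + 0.57) ≈ 0.7261
n = r_tgt(1 − r_full) / [r_full(1 − r_tgt)] = 0.88 × 0.2739 / (0.7261 × 0.12) ≈ 2.7663
Required items = 2.7663 × 48 = 132.78, so 133 items.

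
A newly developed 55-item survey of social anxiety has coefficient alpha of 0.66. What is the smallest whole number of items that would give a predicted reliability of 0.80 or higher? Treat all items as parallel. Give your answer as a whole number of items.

n = [0.80 × 0.34] / [0.66 × 0.20]
n = 0.2720 / 0.1320 ≈ 2.0606
Items needed = n × 55 = 2.0606 × 55 ≈ 113.33 → round up to 114

114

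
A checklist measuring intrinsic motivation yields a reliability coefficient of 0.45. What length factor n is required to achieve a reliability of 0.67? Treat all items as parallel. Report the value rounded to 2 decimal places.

n = 0.67(1 − 0.45) / [0.45(1 − 0.67)]
n = 0.3685 / 0.1485 ≈ 2.4815

2.48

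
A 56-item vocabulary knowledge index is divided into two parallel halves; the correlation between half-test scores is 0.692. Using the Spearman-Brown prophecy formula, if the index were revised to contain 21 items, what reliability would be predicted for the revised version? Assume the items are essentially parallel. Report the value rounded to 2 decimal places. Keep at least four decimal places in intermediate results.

0.63

First correct the split-half correlation to full-test reliability: r_full = 2 × 0.692 / (1 + 0.692) ≈ 0.8180
Length factor from 56 to 21 items: n = 21/56 = 0.3750
r_new = n·r_full / (1 + (n − 1)·r_full) = 0.3067 / 0.4888 ≈ 0.6275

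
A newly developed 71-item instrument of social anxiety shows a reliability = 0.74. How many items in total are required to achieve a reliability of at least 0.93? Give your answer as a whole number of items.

Spearman-Brown solved for the length factor n:
n = r_target (1 − r_old) / [ r_old (1 − r_target) ]
n = [0.93 × 0.26] / [0.74 × 0.07]
n = 0.2418 / 0.0518 ≈ 4.6680
So the test needs 4.6680 × 71 ≈ 331.43 items; rounding up, 332.

332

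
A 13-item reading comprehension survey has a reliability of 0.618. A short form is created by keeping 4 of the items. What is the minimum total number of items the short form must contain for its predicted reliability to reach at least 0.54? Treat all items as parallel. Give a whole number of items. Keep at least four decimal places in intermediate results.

Short-form reliability: n = 4/13 = 0.3077; r_4 = n·r/(1+(n−1)r) ≈ 0.3324
Length factor from the short form to reach 0.54: n' = 0.54(1 − 0.3324) / [0.3324(1 − 0.54)] ≈ 2.3577
Total items = 2.3577 × 4 = 9.43, rounded up to 10.

10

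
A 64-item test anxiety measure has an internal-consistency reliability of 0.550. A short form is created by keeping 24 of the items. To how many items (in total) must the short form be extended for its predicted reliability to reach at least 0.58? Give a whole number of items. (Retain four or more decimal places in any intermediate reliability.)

First, r for the 24-item form: n = 24/64 = 0.3750, so r_24 = 0.3750·0.550/(1 + (0.3750 − 1)·0.550) = 0.3143
Then solve for n' with r_old = 0.3143, r_target = 0.58: n' = 0.58(1 − 0.3143)/[0.3143(1 − 0.58)] = 3.0128
Total items = 3.0128 × 24 = 72.31, rounded up to 73.

73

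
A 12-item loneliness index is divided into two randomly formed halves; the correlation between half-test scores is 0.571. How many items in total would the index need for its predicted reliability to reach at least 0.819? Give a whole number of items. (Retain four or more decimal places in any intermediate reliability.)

21

r_full = 2(0.571)/(1 + 0.571) = 0.7269
Solve Spearman-Brown for n: n = 0.819(1 − 0.7269) / [0.7269(1 − 0.819)] = 1.7000
Required items = 1.7000 × 12 = 20.40, so 21 items.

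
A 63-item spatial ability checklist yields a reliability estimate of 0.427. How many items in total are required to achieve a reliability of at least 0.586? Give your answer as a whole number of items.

n = 0.586 × (1 − 0.427) / [ 0.427 × (1 − 0.586) ]
n = 0.335778 / 0.176778 ≈ 1.8994
1.8994 × 63 = 119.66 → 120 items

120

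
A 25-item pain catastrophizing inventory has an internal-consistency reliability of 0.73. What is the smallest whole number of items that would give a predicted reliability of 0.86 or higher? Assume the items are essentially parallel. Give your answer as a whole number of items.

57

n = [0.86 × 0.27] / [0.73 × 0.14]
n = 0.2322 / 0.1022 ≈ 2.2720
2.2720 × 25 = 56.80 → 57 items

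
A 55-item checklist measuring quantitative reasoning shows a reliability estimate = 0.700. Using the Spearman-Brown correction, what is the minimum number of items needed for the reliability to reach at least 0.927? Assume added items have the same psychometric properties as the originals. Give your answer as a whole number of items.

n = 0.927 × (1 − 0.700) / [ 0.700 × (1 − 0.927) ]
  = 0.278100 / 0.051100 = 5.4423
So the test needs 5.4423 × 55 ≈ 299.33 items; rounding up, 300.

300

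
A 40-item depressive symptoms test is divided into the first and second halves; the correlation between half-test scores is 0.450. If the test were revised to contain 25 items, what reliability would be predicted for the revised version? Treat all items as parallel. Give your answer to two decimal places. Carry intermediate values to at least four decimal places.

Full-test reliability from the split-half r: r_full = 2(0.450)/(1 + 0.450) = 0.6207
Length factor from 40 to 25 items: n = 25/40 = 0.6250
r_new = n·r_full / (1 + (n − 1)·r_full) = 0.3879 / 0.7672 ≈ 0.5056

0.51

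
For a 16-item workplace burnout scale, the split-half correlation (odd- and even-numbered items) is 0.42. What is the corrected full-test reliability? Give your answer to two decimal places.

0.59

Apply the Spearman-Brown correction with n = 2:
r_full = 2(0.42) / (1 + 0.42)
       = 0.8400 / 1.4200 = 0.5915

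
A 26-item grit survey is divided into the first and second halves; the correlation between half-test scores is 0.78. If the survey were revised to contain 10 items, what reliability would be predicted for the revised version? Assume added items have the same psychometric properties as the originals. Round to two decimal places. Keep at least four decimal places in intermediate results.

0.73

Full-test reliability from the split-half r: r_full = 2(0.78)/(1 + 0.78) = 0.8764
Then adjust to 10 items: n = 10/26 = 0.3846
r_new = n·r_full / (1 + (n − 1)·r_full) = 0.3371 / 0.4607 ≈ 0.7317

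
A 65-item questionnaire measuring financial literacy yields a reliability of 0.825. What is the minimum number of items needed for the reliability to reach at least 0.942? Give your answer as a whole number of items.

Rearranging the Spearman-Brown formula for n,
n = r_target (1 − r_old) / [ r_old (1 − r_target) ]
n = 0.942 × (1 − 0.825) / [ 0.825 × (1 − 0.942) ]
n = 0.164850 / 0.047850 ≈ 3.4451
3.4451 × 65 = 223.93 → 224 items

224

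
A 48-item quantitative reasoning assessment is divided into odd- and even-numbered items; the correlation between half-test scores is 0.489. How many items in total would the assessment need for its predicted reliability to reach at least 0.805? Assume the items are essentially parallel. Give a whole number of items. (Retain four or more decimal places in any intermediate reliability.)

Corrected full-test reliability: r_full = 2 × 0.489 / (1 + 0.489) ≈ 0.6568
Solve Spearman-Brown for n: n = 0.805(1 − 0.6568) / [0.6568(1 − 0.805)] = 2.1571
Required items = 2.1571 × 48 = 103.54, so 104 items.

104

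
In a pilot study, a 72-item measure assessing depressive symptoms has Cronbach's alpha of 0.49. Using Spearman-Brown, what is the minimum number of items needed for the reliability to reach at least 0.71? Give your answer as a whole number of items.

Rearranging the Spearman-Brown formula for n,
n = r_target (1 − r_old) / [ r_old (1 − r_target) ]
n = 0.71 × (1 − 0.49) / [ 0.49 × (1 − 0.71) ]
  = 0.3621 / 0.1421 = 2.5482
Items needed = n × 72 = 2.5482 × 72 ≈ 183.47 → round up to 184

184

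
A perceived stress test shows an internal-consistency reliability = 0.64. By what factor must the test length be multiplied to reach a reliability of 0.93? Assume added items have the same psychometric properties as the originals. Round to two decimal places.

7.47

n = 0.93 × (1 − 0.64) / [ 0.64 × (1 − 0.93) ]
n = 0.3348 / 0.0448 ≈ 7.4732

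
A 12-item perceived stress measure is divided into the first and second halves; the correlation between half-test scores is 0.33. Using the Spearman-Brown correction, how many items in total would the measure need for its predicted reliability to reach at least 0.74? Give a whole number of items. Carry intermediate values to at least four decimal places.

Corrected full-test reliability: r_full = 2 × 0.33 / (1 + 0.33) ≈ 0.4962
Solve Spearman-Brown for n: n = 0.74(1 − 0.4962) / [0.4962(1 − 0.74)] = 2.8897
Required items = 2.8897 × 12 = 34.68, so 35 items.

35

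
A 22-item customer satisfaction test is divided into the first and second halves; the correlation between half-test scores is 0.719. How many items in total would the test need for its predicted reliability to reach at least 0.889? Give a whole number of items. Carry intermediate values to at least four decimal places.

Corrected full-test reliability: r_full = 2 × 0.719 / (1 + 0.719) ≈ 0.8365
n = r_tgt(1 − r_full) / [r_full(1 − r_tgt)] = 0.889 × 0.1635 / (0.8365 × 0.111) ≈ 1.5654
Required items = 1.5654 × 22 = 34.44, so 35 items.

35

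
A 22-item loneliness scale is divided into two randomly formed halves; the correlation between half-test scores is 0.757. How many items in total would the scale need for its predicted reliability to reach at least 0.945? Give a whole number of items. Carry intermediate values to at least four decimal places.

61

Corrected full-test reliability: r_full = 2 × 0.757 / (1 + 0.757) ≈ 0.8617
n = r_tgt(1 − r_full) / [r_full(1 − r_tgt)] = 0.945 × 0.1383 / (0.8617 × 0.055) ≈ 2.7576
Required items = 2.7576 × 22 = 60.67, so 61 items.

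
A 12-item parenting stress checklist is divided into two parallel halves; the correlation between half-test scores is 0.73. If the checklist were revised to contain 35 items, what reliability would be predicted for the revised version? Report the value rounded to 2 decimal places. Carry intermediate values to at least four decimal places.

0.94

First correct the split-half correlation to full-test reliability: r_full = 2 × 0.73 / (1 + 0.73) ≈ 0.8439
Length factor from 12 to 35 items: n = 35/12 = 2.9167
r_new = n·r_full / (1 + (n − 1)·r_full) = 2.4614 / 2.6175 ≈ 0.9404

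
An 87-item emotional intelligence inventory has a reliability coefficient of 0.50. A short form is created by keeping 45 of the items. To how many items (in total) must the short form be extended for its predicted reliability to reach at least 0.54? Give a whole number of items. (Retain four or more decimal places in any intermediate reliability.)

103

First, r for the 45-item form: n = 45/87 = 0.5172, so r_45 = 0.5172·0.50/(1 + (0.5172 − 1)·0.50) = 0.3409
Length factor from the short form to reach 0.54: n' = 0.54(1 − 0.3409) / [0.3409(1 − 0.54)] ≈ 2.2697
Total items = 2.2697 × 45 = 102.14, rounded up to 103.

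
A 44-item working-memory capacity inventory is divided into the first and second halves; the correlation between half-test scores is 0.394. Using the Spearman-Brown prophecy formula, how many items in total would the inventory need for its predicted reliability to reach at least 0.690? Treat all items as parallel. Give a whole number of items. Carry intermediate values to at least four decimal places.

76

Corrected full-test reliability: r_full = 2 × 0.394 / (1 + 0.394) ≈ 0.5653
n = r_tgt(1 − r_full) / [r_full(1 − r_tgt)] = 0.690 × 0.4347 / (0.5653 × 0.310) ≈ 1.7116
Required items = 1.7116 × 44 = 75.31, so 76 items.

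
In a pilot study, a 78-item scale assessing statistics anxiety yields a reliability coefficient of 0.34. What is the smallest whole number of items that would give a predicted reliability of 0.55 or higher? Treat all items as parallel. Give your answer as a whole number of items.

186

Rearranging the Spearman-Brown formula for n,
n = r*(1 − r) / [ r (1 − r*) ]
n = 0.55(1 − 0.34) / [0.34(1 − 0.55)]
  = 0.3630 / 0.1530 = 2.3725
Items needed = n × 78 = 2.3725 × 78 ≈ 185.06 → round up to 186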